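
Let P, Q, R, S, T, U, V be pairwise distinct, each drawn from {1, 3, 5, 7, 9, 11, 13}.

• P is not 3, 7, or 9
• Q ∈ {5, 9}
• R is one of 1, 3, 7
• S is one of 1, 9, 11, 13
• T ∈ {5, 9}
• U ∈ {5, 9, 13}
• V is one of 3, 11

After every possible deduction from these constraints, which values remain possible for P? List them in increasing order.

1, 11

The 7 variables together cover exactly {1, 3, 5, 7, 9, 11, 13} — 7 values for 7 variables — and 7 appears only in R's list, so R = 7.
The 6 still-open variables draw from only 6 values {1, 3, 5, 9, 11, 13}, so each is used; only V can be 3, hence V = 3.
Q and T share exactly the 2 values {5, 9}; by pigeonhole those values go to them, so strike 5, 9 from P, S, U.
U has just one choice, so U = 13. Remove 13 from P, S.
No further eliminations apply; P can still be any of 1, 11.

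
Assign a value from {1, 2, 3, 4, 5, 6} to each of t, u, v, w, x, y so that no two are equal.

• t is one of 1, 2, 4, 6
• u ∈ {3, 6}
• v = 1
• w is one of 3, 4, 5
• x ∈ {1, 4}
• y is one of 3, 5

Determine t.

v must be 1 (only option left). So t, x can't be 1.
x must be 4 (only option left). So t, w can't be 4.
The 4 still-open variables draw from only 4 values {2, 3, 5, 6}, so each is used; only t can be 2, hence t = 2.

2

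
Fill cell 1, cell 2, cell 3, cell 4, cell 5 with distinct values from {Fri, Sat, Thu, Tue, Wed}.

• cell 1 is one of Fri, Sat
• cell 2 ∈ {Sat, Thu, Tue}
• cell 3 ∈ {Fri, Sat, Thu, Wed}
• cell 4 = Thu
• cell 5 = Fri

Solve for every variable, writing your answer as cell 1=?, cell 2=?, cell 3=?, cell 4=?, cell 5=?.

cell 1=Sat, cell 2=Tue, cell 3=Wed, cell 4=Thu, cell 5=Fri

cell 4 has just one choice, so cell 4 = Thu. So cell 2, cell 3 can't be Thu.
That leaves cell 5 = Fri. So cell 1, cell 3 can't be Fri.
cell 1 has just one choice, so cell 1 = Sat. So cell 2, cell 3 can't be Sat.
cell 2 must be Tue (only option left).
cell 3's domain is down to {Wed}, so cell 3 = Wed.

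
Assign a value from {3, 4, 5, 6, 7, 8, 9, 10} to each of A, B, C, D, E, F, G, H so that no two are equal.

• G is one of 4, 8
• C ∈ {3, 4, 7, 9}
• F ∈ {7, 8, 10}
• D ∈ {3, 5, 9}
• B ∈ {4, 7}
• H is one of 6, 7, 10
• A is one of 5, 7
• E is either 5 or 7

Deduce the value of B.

4

Among the 8 variables, 6 fits only H (and all 8 values in {3, 4, 5, 6, 7, 8, 9, 10} must be used), so H = 6.
The 7 still-open variables draw from only 7 values {3, 4, 5, 7, 8, 9, 10}, so each is used; only F can be 10, hence F = 10.
The 6 still-open variables draw from only 6 values {3, 4, 5, 7, 8, 9}, so each is used; only G can be 8, hence G = 8.
The 2 variables A and E are confined to {5, 7}, which locks those values in; drop them from B, C, D.
So B = 4.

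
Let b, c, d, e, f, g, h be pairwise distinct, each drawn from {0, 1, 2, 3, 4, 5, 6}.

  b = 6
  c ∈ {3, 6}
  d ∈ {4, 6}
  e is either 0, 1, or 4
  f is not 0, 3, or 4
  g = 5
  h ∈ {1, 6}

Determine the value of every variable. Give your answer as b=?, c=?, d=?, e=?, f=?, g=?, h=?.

b must be 6 (only option left). Eliminate 6 elsewhere: c, d, f, h.
That leaves c = 3.
That leaves d = 4. Remove 4 from e.
g has just one choice, so g = 5. Remove 5 from f.
h must be 1 (only option left). Strike 1 from e, f.
e must be 0 (only option left).
That leaves f = 2.

b=6, c=3, d=4, e=0, f=2, g=5, h=1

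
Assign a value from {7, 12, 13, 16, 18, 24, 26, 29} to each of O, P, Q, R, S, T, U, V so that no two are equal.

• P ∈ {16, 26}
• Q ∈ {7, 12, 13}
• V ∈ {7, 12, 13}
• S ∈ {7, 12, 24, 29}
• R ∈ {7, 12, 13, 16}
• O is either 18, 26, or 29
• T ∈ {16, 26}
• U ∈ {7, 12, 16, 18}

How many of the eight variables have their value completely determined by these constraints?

The 8 variables draw from only 8 values {7, 12, 13, 16, 18, 24, 26, 29}, so each is used; only S can be 24, hence S = 24.
The 7 still-open variables together cover exactly {7, 12, 13, 16, 18, 26, 29} — 7 values for 7 variables — and 29 appears only in O's list, so O = 29.
The 6 still-open variables together cover exactly {7, 12, 13, 16, 18, 26} — 6 values for 6 variables — and 18 appears only in U's list, so U = 18.
P and T between them cover only {16, 26} — a naked pair. Remove those values from R.
Determined: O=29, S=24, U=18. The other variables each still have more than one consistent value. That makes 3.

3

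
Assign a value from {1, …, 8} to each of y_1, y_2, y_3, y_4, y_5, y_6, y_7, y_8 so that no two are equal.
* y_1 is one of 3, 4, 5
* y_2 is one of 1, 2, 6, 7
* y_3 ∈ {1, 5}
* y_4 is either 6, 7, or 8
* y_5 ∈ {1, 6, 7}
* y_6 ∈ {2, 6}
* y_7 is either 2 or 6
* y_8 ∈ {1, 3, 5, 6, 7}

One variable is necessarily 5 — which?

y_3

The 8 variables draw from only 8 values {1, 2, 3, 4, 5, 6, 7, 8}, so each is used; only y_1 can be 4, hence y_1 = 4.
Among the 7 still-open variables, 3 fits only y_8 (and all 7 values in {1, 2, 3, 5, 6, 7, 8} must be used), so y_8 = 3.
The 6 still-open variables draw from only 6 values {1, 2, 5, 6, 7, 8}, so each is used; only y_3 can be 5, hence y_3 = 5.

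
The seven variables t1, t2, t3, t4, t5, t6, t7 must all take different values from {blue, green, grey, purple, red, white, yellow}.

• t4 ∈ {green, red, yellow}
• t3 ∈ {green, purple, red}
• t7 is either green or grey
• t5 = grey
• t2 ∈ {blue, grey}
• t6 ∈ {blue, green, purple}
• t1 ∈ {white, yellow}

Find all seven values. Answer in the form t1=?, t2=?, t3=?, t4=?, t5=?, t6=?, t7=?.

t5 must be grey (only option left). Eliminate grey elsewhere: t2, t7.
That leaves t7 = green. Remove green from t3, t4, t6.
t2 must be blue (only option left). Strike blue from t6.
t6's domain is down to {purple}, so t6 = purple. Strike purple from t3.
t3 must be red (only option left). Remove red from t4.
t4 has just one choice, so t4 = yellow. Strike yellow from t1.
That leaves t1 = white.

t1=white, t2=blue, t3=red, t4=yellow, t5=grey, t6=purple, t7=green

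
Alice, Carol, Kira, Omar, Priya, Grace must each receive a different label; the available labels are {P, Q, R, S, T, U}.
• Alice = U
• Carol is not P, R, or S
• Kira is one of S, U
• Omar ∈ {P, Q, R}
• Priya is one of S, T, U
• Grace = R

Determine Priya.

Alice has just one choice, so Alice = U. Strike U from Carol, Kira, Priya.
Kira must be S (only option left). Strike S from Priya.
So Priya = T.

T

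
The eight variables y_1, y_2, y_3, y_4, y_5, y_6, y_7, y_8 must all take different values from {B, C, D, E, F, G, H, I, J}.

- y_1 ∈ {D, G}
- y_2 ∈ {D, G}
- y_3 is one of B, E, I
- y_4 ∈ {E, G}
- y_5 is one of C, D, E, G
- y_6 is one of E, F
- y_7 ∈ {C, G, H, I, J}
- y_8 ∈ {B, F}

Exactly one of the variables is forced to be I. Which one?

y_3

y_1 and y_2 share exactly the 2 values {D, G}; by pigeonhole those values go to them, so strike D, G from y_4, y_5, y_7.
y_4 must be E (only option left). Strike E from y_3, y_5, y_6.
That leaves y_5 = C. Eliminate C elsewhere: y_7.
That leaves y_6 = F. Remove F from y_8.
y_8 must be B (only option left). So y_3 can't be B.
So I goes to y_3.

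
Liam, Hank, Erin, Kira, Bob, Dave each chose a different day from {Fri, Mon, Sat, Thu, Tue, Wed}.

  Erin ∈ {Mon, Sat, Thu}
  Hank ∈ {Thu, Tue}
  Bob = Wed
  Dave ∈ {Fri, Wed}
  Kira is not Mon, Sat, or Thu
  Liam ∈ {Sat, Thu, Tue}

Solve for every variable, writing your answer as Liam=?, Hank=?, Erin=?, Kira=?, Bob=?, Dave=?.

Bob has just one choice, so Bob = Wed. So Kira, Dave can't be Wed.
Dave has just one choice, so Dave = Fri. Eliminate Fri elsewhere: Kira.
Kira must be Tue (only option left). So Liam, Hank can't be Tue.
Hank must be Thu (only option left). Remove Thu from Liam, Erin.
Liam's domain is down to {Sat}, so Liam = Sat. Remove Sat from Erin.
Erin's domain is down to {Mon}, so Erin = Mon.

Liam=Sat, Hank=Thu, Erin=Mon, Kira=Tue, Bob=Wed, Dave=Fri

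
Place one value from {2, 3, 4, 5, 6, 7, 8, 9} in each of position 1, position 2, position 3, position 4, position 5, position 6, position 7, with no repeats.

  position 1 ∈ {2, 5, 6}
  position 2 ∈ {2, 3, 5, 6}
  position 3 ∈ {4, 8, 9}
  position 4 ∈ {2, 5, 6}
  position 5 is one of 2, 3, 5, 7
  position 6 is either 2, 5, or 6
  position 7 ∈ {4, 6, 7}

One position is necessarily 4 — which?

The 3 variables position 1, position 4, position 6 are confined to {2, 5, 6}, which locks those values in; drop them from position 2, position 5, position 7.
position 2's domain is down to {3}, so position 2 = 3. Remove 3 from position 5.
position 5 has just one choice, so position 5 = 7. Remove 7 from position 7.
So 4 goes to position 7.

position 7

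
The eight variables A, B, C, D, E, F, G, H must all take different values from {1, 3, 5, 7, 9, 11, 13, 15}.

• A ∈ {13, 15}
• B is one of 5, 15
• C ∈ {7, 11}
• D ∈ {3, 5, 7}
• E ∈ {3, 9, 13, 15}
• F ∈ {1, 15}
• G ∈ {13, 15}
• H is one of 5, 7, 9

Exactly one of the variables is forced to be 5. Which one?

B

Among the 8 variables, 1 fits only F (and all 8 values in {1, 3, 5, 7, 9, 11, 13, 15} must be used), so F = 1.
The 7 still-open variables together cover exactly {3, 5, 7, 9, 11, 13, 15} — 7 values for 7 variables — and 11 appears only in C's list, so C = 11.
A and G between them cover only {13, 15} — a naked pair. Remove those values from B, E.
So 5 goes to B.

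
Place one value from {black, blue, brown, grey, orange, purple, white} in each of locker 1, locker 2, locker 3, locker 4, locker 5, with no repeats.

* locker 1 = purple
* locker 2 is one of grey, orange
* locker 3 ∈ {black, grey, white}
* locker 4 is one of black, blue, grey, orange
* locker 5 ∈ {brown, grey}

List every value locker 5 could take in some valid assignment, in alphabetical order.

brown, grey

locker 1 must be purple (only option left).
No further eliminations apply; locker 5 can still be any of brown, grey.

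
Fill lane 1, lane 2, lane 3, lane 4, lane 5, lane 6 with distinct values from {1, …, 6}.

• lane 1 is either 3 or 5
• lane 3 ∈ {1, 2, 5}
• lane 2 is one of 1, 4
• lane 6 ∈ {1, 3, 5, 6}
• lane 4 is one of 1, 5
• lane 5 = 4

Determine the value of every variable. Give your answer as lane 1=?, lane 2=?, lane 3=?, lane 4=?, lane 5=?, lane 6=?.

lane 5 has just one choice, so lane 5 = 4. So lane 2 can't be 4.
lane 2's domain is down to {1}, so lane 2 = 1. Eliminate 1 elsewhere: lane 3, lane 4, lane 6.
That leaves lane 4 = 5. Remove 5 from lane 1, lane 3, lane 6.
lane 1 has just one choice, so lane 1 = 3. Strike 3 from lane 6.
That leaves lane 3 = 2.
lane 6's domain is down to {6}, so lane 6 = 6.

lane 1=3, lane 2=1, lane 3=2, lane 4=5, lane 5=4, lane 6=6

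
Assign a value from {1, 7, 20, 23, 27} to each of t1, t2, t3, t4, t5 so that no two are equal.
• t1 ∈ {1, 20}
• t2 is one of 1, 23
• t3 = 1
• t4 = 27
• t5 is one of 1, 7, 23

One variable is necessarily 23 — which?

t3 must be 1 (only option left). Eliminate 1 elsewhere: t1, t2, t5.
So 23 goes to t2.

t2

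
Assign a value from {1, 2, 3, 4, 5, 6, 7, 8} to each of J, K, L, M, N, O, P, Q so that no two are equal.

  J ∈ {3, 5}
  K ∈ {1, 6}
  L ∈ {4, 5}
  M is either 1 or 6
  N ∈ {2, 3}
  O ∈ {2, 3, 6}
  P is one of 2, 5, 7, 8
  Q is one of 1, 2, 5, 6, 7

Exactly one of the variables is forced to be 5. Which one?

J

Among the 8 variables, 4 fits only L (and all 8 values in {1, 2, 3, 4, 5, 6, 7, 8} must be used), so L = 4.
Among the 7 still-open variables, 8 fits only P (and all 7 values in {1, 2, 3, 5, 6, 7, 8} must be used), so P = 8.
Among the 6 still-open variables, 7 fits only Q (and all 6 values in {1, 2, 3, 5, 6, 7} must be used), so Q = 7.
Among the 5 still-open variables, 5 fits only J (and all 5 values in {1, 2, 3, 5, 6} must be used), so J = 5.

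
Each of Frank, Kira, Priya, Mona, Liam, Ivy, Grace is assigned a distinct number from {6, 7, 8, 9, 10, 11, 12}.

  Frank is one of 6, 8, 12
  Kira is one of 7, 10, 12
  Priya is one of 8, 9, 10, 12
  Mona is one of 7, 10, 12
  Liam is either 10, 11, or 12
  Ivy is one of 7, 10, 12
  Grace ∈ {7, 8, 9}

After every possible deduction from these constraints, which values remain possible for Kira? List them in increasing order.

The 7 variables draw from only 7 values {6, 7, 8, 9, 10, 11, 12}, so each is used; only Frank can be 6, hence Frank = 6.
The 6 still-open variables together cover exactly {7, 8, 9, 10, 11, 12} — 6 values for 6 variables — and 11 appears only in Liam's list, so Liam = 11.
Kira, Mona, Ivy between them cover only {7, 10, 12} — a naked triple. Remove those values from Priya, Grace.
No further eliminations apply; Kira can still be any of 7, 10, 12.

7, 10, 12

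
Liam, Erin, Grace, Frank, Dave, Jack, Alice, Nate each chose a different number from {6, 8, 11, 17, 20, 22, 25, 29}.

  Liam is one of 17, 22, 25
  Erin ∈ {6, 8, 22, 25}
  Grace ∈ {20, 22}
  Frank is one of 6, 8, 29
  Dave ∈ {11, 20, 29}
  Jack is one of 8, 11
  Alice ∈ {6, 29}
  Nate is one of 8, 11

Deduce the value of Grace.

The 8 variables together cover exactly {6, 8, 11, 17, 20, 22, 25, 29} — 8 values for 8 variables — and 17 appears only in Liam's list, so Liam = 17.
The 7 still-open variables draw from only 7 values {6, 8, 11, 20, 22, 25, 29}, so each is used; only Erin can be 25, hence Erin = 25.
Among the 6 still-open variables, 22 fits only Grace (and all 6 values in {6, 8, 11, 20, 22, 29} must be used), so Grace = 22.

22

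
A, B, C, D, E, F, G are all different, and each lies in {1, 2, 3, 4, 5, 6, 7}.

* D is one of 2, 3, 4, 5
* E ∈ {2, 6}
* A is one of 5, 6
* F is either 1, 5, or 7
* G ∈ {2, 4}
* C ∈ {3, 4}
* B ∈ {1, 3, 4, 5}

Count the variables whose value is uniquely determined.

2

The 7 variables together cover exactly {1, 2, 3, 4, 5, 6, 7} — 7 values for 7 variables — and 7 appears only in F's list, so F = 7.
The 6 still-open variables together cover exactly {1, 2, 3, 4, 5, 6} — 6 values for 6 variables — and 1 appears only in B's list, so B = 1.
Determined: B=1, F=7. The other variables each still have more than one consistent value. That makes 2.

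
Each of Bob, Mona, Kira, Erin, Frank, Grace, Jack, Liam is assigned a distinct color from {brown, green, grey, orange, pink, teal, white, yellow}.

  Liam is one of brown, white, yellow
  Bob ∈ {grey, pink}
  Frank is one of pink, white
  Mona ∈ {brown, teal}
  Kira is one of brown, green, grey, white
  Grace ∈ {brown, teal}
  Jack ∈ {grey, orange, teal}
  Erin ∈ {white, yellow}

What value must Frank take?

pink

The 8 variables draw from only 8 values {brown, green, grey, orange, pink, teal, white, yellow}, so each is used; only Kira can be green, hence Kira = green.
Among the 7 still-open variables, orange fits only Jack (and all 7 values in {brown, grey, orange, pink, teal, white, yellow} must be used), so Jack = orange.
The 6 still-open variables together cover exactly {brown, grey, pink, teal, white, yellow} — 6 values for 6 variables — and grey appears only in Bob's list, so Bob = grey.
Among the 5 still-open variables, pink fits only Frank (and all 5 values in {brown, pink, teal, white, yellow} must be used), so Frank = pink.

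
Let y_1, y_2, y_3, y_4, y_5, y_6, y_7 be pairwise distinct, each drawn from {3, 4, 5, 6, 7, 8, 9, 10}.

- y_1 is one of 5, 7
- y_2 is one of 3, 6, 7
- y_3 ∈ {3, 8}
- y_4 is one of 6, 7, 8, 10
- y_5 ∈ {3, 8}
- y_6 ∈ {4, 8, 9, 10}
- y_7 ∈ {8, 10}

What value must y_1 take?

y_3 and y_5 share exactly the 2 values {3, 8}; by pigeonhole those values go to them, so strike 3, 8 from y_2, y_4, y_6, y_7.
y_7's domain is down to {10}, so y_7 = 10. Remove 10 from y_4, y_6.
The 2 variables y_2 and y_4 are confined to {6, 7}, which locks those values in; drop them from y_1.
So y_1 = 5.

5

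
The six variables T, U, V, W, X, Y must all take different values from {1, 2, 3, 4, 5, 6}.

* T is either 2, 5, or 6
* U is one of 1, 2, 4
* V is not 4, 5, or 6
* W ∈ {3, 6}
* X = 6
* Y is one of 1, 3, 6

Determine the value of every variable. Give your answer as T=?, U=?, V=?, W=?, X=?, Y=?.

X has just one choice, so X = 6. Remove 6 from T, W, Y.
W's domain is down to {3}, so W = 3. Remove 3 from V, Y.
Y must be 1 (only option left). Eliminate 1 elsewhere: U, V.
V has just one choice, so V = 2. Remove 2 from T, U.
That leaves T = 5.
That leaves U = 4.

T=5, U=4, V=2, W=3, X=6, Y=1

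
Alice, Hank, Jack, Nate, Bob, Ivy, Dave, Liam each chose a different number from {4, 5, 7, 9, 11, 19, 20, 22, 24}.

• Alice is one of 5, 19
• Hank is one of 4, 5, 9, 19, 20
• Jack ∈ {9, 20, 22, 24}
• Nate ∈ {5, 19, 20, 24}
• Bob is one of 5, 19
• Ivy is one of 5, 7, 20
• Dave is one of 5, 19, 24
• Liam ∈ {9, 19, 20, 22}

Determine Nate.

20

The 8 variables draw from only 8 values {4, 5, 7, 9, 19, 20, 22, 24}, so each is used; only Hank can be 4, hence Hank = 4.
Among the 7 still-open variables, 7 fits only Ivy (and all 7 values in {5, 7, 9, 19, 20, 22, 24} must be used), so Ivy = 7.
Alice and Bob between them cover only {5, 19} — a naked pair. Remove those values from Nate, Dave, Liam.
Dave's domain is down to {24}, so Dave = 24. Strike 24 from Jack, Nate.
So Nate = 20.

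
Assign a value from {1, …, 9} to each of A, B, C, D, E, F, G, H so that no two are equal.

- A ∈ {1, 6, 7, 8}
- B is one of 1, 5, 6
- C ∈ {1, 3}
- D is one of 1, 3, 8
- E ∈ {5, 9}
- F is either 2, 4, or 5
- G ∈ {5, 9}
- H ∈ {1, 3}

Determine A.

The 2 variables C and H are confined to {1, 3}, which locks those values in; drop them from A, B, D.
That leaves D = 8. Eliminate 8 elsewhere: A.
E and G between them cover only {5, 9} — a naked pair. Remove those values from B, F.
B's domain is down to {6}, so B = 6. Strike 6 from A.
So A = 7.

7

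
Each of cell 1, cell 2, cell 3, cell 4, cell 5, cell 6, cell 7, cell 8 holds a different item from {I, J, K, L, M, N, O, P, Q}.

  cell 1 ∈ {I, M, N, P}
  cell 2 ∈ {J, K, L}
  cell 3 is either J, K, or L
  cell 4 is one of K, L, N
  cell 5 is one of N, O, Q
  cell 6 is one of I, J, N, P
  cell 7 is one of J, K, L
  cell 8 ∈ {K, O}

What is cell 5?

cell 2, cell 3, cell 7 share exactly the 3 values {J, K, L}; by pigeonhole those values go to them, so strike J, K, L from cell 4, cell 6, cell 8.
cell 4 must be N (only option left). So cell 1, cell 5, cell 6 can't be N.
That leaves cell 8 = O. Remove O from cell 5.
So cell 5 = Q.

Q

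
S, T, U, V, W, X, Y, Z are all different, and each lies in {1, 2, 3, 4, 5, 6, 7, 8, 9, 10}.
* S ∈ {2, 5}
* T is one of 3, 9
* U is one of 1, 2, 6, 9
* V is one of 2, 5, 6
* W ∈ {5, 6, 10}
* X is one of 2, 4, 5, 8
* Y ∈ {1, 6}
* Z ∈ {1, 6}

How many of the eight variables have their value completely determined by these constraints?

3

Y and Z share exactly the 2 values {1, 6}; by pigeonhole those values go to them, so strike 1, 6 from U, V, W.
The 2 variables S and V are confined to {2, 5}, which locks those values in; drop them from U, W, X.
U's domain is down to {9}, so U = 9. Strike 9 from T.
W must be 10 (only option left).
T's domain is down to {3}, so T = 3.
Determined: T=3, U=9, W=10. The other variables each still have more than one consistent value. That makes 3.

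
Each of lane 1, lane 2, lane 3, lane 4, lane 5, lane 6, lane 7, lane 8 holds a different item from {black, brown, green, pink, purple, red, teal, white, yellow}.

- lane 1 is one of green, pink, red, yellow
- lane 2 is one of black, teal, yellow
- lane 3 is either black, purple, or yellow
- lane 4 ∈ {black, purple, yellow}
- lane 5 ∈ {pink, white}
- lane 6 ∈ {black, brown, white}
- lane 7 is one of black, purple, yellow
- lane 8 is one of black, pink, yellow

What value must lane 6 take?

brown

lane 3, lane 4, lane 7 share exactly the 3 values {black, purple, yellow}; by pigeonhole those values go to them, so strike black, purple, yellow from lane 1, lane 2, lane 6, lane 8.
lane 2's domain is down to {teal}, so lane 2 = teal.
lane 8 has just one choice, so lane 8 = pink. Strike pink from lane 1, lane 5.
lane 5's domain is down to {white}, so lane 5 = white. Remove white from lane 6.
So lane 6 = brown.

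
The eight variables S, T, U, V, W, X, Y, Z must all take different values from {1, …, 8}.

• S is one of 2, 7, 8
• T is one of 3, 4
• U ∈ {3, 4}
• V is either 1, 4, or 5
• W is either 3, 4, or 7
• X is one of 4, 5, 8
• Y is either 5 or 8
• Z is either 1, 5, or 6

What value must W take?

7

The 8 variables together cover exactly {1, 2, 3, 4, 5, 6, 7, 8} — 8 values for 8 variables — and 2 appears only in S's list, so S = 2.
The 7 still-open variables draw from only 7 values {1, 3, 4, 5, 6, 7, 8}, so each is used; only Z can be 6, hence Z = 6.
Among the 6 still-open variables, 1 fits only V (and all 6 values in {1, 3, 4, 5, 7, 8} must be used), so V = 1.
The 5 still-open variables draw from only 5 values {3, 4, 5, 7, 8}, so each is used; only W can be 7, hence W = 7.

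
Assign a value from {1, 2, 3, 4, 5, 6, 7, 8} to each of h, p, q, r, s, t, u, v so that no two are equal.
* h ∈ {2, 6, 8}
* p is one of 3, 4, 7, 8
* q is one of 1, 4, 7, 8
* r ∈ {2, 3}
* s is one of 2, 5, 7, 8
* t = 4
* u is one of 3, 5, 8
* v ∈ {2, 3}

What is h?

t must be 4 (only option left). Remove 4 from p, q.
Among the 7 still-open variables, 1 fits only q (and all 7 values in {1, 2, 3, 5, 6, 7, 8} must be used), so q = 1.
The 6 still-open variables together cover exactly {2, 3, 5, 6, 7, 8} — 6 values for 6 variables — and 6 appears only in h's list, so h = 6.

6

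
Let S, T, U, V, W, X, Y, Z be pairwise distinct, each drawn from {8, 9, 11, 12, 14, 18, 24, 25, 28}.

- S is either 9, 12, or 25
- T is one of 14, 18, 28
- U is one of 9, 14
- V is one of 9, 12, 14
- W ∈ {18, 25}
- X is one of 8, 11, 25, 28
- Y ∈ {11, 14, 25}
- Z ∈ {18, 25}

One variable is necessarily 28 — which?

The 8 variables draw from only 8 values {8, 9, 11, 12, 14, 18, 25, 28}, so each is used; only X can be 8, hence X = 8.
Among the 7 still-open variables, 11 fits only Y (and all 7 values in {9, 11, 12, 14, 18, 25, 28} must be used), so Y = 11.
The 6 still-open variables draw from only 6 values {9, 12, 14, 18, 25, 28}, so each is used; only T can be 28, hence T = 28.

T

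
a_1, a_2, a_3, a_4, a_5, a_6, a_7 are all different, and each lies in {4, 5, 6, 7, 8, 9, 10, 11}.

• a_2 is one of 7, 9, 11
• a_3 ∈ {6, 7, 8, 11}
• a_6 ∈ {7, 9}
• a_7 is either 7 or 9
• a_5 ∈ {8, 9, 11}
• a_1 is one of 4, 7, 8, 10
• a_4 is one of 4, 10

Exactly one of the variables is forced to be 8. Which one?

a_5

The 7 variables draw from only 7 values {4, 6, 7, 8, 9, 10, 11}, so each is used; only a_3 can be 6, hence a_3 = 6.
a_6 and a_7 between them cover only {7, 9} — a naked pair. Remove those values from a_1, a_2, a_5.
a_2's domain is down to {11}, so a_2 = 11. Strike 11 from a_5.
So 8 goes to a_5.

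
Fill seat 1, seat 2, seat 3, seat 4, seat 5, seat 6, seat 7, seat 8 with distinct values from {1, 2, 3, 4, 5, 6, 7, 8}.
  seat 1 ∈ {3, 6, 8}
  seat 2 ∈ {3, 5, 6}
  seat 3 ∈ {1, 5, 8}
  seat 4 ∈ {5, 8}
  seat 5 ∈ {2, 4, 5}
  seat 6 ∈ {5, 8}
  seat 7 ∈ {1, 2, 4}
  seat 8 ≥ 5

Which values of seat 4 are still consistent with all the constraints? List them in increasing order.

Among the 8 variables, 7 fits only seat 8 (and all 8 values in {1, 2, 3, 4, 5, 6, 7, 8} must be used), so seat 8 = 7.
seat 4 and seat 6 share exactly the 2 values {5, 8}; by pigeonhole those values go to them, so strike 5, 8 from seat 1, seat 2, seat 3, seat 5.
seat 3's domain is down to {1}, so seat 3 = 1. So seat 7 can't be 1.
No further eliminations apply; seat 4 can still be any of 5, 8.

5, 8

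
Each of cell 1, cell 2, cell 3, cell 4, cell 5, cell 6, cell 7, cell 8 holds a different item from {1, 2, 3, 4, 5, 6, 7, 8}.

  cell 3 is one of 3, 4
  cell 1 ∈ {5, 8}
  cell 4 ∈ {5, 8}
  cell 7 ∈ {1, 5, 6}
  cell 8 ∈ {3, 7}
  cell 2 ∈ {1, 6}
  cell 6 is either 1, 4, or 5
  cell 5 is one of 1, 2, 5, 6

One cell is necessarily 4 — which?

cell 6

Among the 8 variables, 2 fits only cell 5 (and all 8 values in {1, 2, 3, 4, 5, 6, 7, 8} must be used), so cell 5 = 2.
Among the 7 still-open variables, 7 fits only cell 8 (and all 7 values in {1, 3, 4, 5, 6, 7, 8} must be used), so cell 8 = 7.
The 6 still-open variables draw from only 6 values {1, 3, 4, 5, 6, 8}, so each is used; only cell 3 can be 3, hence cell 3 = 3.
The 5 still-open variables draw from only 5 values {1, 4, 5, 6, 8}, so each is used; only cell 6 can be 4, hence cell 6 = 4.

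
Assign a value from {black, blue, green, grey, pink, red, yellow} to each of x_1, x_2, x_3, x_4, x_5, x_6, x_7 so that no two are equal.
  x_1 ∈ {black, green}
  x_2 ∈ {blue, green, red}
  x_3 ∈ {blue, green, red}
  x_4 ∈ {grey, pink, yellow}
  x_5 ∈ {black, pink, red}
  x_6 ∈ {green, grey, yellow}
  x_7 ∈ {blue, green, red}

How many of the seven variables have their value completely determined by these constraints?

2

The 3 variables x_2, x_3, x_7 are confined to {blue, green, red}, which locks those values in; drop them from x_1, x_5, x_6.
That leaves x_1 = black. Remove black from x_5.
That leaves x_5 = pink. Strike pink from x_4.
Determined: x_1=black, x_5=pink. The other variables each still have more than one consistent value. That makes 2.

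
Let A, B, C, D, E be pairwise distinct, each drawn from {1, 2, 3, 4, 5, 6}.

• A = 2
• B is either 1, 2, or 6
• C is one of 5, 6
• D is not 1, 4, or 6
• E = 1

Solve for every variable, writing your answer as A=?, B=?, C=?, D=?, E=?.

A=2, B=6, C=5, D=3, E=1

A must be 2 (only option left). So B, D can't be 2.
E must be 1 (only option left). Strike 1 from B.
B's domain is down to {6}, so B = 6. Eliminate 6 elsewhere: C.
C has just one choice, so C = 5. Eliminate 5 elsewhere: D.
That leaves D = 3.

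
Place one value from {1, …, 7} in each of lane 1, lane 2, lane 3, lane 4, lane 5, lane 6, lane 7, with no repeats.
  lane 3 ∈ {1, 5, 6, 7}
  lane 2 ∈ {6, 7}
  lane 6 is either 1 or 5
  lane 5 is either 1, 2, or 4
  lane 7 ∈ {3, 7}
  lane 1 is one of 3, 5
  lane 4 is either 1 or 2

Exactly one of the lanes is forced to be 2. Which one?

The 7 variables together cover exactly {1, 2, 3, 4, 5, 6, 7} — 7 values for 7 variables — and 4 appears only in lane 5's list, so lane 5 = 4.
The 6 still-open variables together cover exactly {1, 2, 3, 5, 6, 7} — 6 values for 6 variables — and 2 appears only in lane 4's list, so lane 4 = 2.

lane 4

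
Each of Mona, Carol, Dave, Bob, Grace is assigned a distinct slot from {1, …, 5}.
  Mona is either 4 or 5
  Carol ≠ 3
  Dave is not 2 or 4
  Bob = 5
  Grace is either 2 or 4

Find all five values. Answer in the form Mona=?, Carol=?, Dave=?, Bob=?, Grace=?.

Mona=4, Carol=1, Dave=3, Bob=5, Grace=2

Bob has just one choice, so Bob = 5. Eliminate 5 elsewhere: Mona, Carol, Dave.
That leaves Mona = 4. Strike 4 from Carol, Grace.
That leaves Grace = 2. Remove 2 from Carol.
Carol has just one choice, so Carol = 1. Remove 1 from Dave.
Dave must be 3 (only option left).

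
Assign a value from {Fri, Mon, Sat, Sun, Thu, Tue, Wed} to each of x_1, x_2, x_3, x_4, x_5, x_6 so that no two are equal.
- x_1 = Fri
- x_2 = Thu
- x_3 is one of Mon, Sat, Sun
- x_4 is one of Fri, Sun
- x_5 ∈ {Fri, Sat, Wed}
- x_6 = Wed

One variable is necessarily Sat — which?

x_5

x_1 has just one choice, so x_1 = Fri. Strike Fri from x_4, x_5.
That leaves x_2 = Thu.
That leaves x_4 = Sun. So x_3 can't be Sun.
x_6 has just one choice, so x_6 = Wed. So x_5 can't be Wed.
So Sat goes to x_5.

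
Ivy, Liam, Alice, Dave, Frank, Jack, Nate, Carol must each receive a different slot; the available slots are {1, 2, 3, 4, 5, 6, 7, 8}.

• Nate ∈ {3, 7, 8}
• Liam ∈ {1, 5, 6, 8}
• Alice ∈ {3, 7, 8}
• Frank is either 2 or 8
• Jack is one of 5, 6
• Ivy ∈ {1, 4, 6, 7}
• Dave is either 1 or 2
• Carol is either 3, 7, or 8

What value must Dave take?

The 8 variables draw from only 8 values {1, 2, 3, 4, 5, 6, 7, 8}, so each is used; only Ivy can be 4, hence Ivy = 4.
Alice, Nate, Carol between them cover only {3, 7, 8} — a naked triple. Remove those values from Liam, Frank.
That leaves Frank = 2. Eliminate 2 elsewhere: Dave.
So Dave = 1.

1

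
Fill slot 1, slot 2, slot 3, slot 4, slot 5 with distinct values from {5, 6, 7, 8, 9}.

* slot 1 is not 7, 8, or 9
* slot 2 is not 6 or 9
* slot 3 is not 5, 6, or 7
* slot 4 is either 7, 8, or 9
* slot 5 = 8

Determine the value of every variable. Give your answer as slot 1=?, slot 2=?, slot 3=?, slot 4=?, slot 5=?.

slot 5's domain is down to {8}, so slot 5 = 8. Eliminate 8 elsewhere: slot 2, slot 3, slot 4.
slot 3's domain is down to {9}, so slot 3 = 9. Strike 9 from slot 4.
slot 4 has just one choice, so slot 4 = 7. Remove 7 from slot 2.
slot 2's domain is down to {5}, so slot 2 = 5. So slot 1 can't be 5.
slot 1 must be 6 (only option left).

slot 1=6, slot 2=5, slot 3=9, slot 4=7, slot 5=8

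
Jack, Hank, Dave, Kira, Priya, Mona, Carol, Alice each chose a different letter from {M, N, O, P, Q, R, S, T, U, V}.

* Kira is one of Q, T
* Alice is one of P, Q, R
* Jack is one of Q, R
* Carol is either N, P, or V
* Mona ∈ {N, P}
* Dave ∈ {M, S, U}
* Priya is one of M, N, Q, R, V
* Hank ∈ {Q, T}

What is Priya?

M

The 2 variables Hank and Kira are confined to {Q, T}, which locks those values in; drop them from Jack, Priya, Alice.
Jack's domain is down to {R}, so Jack = R. So Priya, Alice can't be R.
Alice's domain is down to {P}, so Alice = P. Remove P from Mona, Carol.
Mona must be N (only option left). Eliminate N elsewhere: Priya, Carol.
Carol's domain is down to {V}, so Carol = V. Strike V from Priya.
So Priya = M.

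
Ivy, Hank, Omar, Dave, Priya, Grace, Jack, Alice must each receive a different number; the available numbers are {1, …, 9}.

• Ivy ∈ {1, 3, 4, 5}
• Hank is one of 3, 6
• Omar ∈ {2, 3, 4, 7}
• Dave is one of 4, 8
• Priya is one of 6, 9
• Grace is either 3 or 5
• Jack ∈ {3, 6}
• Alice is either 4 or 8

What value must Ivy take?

1

Hank and Jack share exactly the 2 values {3, 6}; by pigeonhole those values go to them, so strike 3, 6 from Ivy, Omar, Priya, Grace.
That leaves Priya = 9.
Grace's domain is down to {5}, so Grace = 5. So Ivy can't be 5.
Dave and Alice between them cover only {4, 8} — a naked pair. Remove those values from Ivy, Omar.
So Ivy = 1.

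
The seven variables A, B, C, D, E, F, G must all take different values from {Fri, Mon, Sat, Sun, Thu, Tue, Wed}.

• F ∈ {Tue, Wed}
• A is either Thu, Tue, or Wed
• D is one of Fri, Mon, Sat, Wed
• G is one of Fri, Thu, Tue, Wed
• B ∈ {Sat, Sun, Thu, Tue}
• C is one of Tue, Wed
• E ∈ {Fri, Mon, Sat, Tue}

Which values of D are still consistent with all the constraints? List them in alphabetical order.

Among the 7 variables, Sun fits only B (and all 7 values in {Fri, Mon, Sat, Sun, Thu, Tue, Wed} must be used), so B = Sun.
C and F share exactly the 2 values {Tue, Wed}; by pigeonhole those values go to them, so strike Tue, Wed from A, D, E, G.
A must be Thu (only option left). Eliminate Thu elsewhere: G.
That leaves G = Fri. Remove Fri from D, E.
No further eliminations apply; D can still be any of Mon, Sat.

Mon, Sat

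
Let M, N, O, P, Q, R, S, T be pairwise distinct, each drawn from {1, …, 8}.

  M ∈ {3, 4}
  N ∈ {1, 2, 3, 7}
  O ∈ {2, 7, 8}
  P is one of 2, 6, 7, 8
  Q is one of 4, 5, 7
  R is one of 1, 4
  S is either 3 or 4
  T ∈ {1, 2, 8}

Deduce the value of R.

1

Among the 8 variables, 5 fits only Q (and all 8 values in {1, 2, 3, 4, 5, 6, 7, 8} must be used), so Q = 5.
The 7 still-open variables draw from only 7 values {1, 2, 3, 4, 6, 7, 8}, so each is used; only P can be 6, hence P = 6.
The 2 variables M and S are confined to {3, 4}, which locks those values in; drop them from N, R.
So R = 1.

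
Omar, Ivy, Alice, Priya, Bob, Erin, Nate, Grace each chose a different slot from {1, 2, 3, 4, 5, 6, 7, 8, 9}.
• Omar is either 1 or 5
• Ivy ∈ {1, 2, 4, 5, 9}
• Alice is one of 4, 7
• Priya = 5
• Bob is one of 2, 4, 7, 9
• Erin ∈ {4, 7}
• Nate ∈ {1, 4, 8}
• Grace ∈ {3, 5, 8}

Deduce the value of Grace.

3

Priya has just one choice, so Priya = 5. So Omar, Ivy, Grace can't be 5.
Omar must be 1 (only option left). Strike 1 from Ivy, Nate.
Among the 6 still-open variables, 3 fits only Grace (and all 6 values in {2, 3, 4, 7, 8, 9} must be used), so Grace = 3.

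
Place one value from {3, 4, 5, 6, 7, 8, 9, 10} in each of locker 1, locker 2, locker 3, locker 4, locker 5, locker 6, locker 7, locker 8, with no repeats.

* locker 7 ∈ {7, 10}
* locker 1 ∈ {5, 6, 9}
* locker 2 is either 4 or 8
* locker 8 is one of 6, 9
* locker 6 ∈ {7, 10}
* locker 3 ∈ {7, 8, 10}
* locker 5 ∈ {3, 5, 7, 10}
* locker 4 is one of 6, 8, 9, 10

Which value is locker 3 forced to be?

8

Among the 8 variables, 3 fits only locker 5 (and all 8 values in {3, 4, 5, 6, 7, 8, 9, 10} must be used), so locker 5 = 3.
The 7 still-open variables draw from only 7 values {4, 5, 6, 7, 8, 9, 10}, so each is used; only locker 2 can be 4, hence locker 2 = 4.
The 6 still-open variables together cover exactly {5, 6, 7, 8, 9, 10} — 6 values for 6 variables — and 5 appears only in locker 1's list, so locker 1 = 5.
locker 6 and locker 7 between them cover only {7, 10} — a naked pair. Remove those values from locker 3, locker 4.
So locker 3 = 8.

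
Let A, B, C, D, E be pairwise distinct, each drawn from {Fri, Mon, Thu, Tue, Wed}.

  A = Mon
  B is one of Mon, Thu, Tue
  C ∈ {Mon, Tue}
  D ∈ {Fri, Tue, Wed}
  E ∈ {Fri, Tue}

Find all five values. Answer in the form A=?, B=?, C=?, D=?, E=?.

A has just one choice, so A = Mon. Strike Mon from B, C.
That leaves C = Tue. So B, D, E can't be Tue.
E has just one choice, so E = Fri. Eliminate Fri elsewhere: D.
That leaves B = Thu.
D's domain is down to {Wed}, so D = Wed.

A=Mon, B=Thu, C=Tue, D=Wed, E=Fri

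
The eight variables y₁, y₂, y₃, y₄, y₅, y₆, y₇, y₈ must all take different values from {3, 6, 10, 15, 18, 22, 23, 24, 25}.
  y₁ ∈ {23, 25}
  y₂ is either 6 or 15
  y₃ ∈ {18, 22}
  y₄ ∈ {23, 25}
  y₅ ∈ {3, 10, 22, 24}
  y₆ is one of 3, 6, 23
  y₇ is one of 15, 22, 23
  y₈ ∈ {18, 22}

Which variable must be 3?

y₆

The 2 variables y₁ and y₄ are confined to {23, 25}, which locks those values in; drop them from y₆, y₇.
The 2 variables y₃ and y₈ are confined to {18, 22}, which locks those values in; drop them from y₅, y₇.
y₇ must be 15 (only option left). Eliminate 15 elsewhere: y₂.
y₂ has just one choice, so y₂ = 6. So y₆ can't be 6.
So 3 goes to y₆.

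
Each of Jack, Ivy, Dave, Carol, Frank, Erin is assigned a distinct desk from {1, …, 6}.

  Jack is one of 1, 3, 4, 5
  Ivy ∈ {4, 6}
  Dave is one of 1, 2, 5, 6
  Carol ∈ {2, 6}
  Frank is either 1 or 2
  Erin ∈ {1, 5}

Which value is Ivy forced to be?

4

The 6 variables together cover exactly {1, 2, 3, 4, 5, 6} — 6 values for 6 variables — and 3 appears only in Jack's list, so Jack = 3.
Among the 5 still-open variables, 4 fits only Ivy (and all 5 values in {1, 2, 4, 5, 6} must be used), so Ivy = 4.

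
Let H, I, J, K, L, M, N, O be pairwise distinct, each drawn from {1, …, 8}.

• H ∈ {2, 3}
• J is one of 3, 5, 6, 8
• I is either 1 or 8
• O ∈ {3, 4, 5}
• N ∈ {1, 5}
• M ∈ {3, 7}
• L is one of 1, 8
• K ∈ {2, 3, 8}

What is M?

7

The 8 variables draw from only 8 values {1, 2, 3, 4, 5, 6, 7, 8}, so each is used; only O can be 4, hence O = 4.
The 7 still-open variables draw from only 7 values {1, 2, 3, 5, 6, 7, 8}, so each is used; only J can be 6, hence J = 6.
Among the 6 still-open variables, 5 fits only N (and all 6 values in {1, 2, 3, 5, 7, 8} must be used), so N = 5.
Among the 5 still-open variables, 7 fits only M (and all 5 values in {1, 2, 3, 7, 8} must be used), so M = 7.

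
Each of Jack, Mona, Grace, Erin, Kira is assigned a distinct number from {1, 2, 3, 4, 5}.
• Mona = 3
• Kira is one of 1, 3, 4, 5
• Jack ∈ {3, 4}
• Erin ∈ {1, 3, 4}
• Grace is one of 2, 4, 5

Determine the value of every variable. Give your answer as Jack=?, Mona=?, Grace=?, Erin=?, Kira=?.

Mona must be 3 (only option left). So Jack, Erin, Kira can't be 3.
Jack has just one choice, so Jack = 4. Eliminate 4 elsewhere: Grace, Erin, Kira.
Erin's domain is down to {1}, so Erin = 1. So Kira can't be 1.
Kira has just one choice, so Kira = 5. Strike 5 from Grace.
Grace has just one choice, so Grace = 2.

Jack=4, Mona=3, Grace=2, Erin=1, Kira=5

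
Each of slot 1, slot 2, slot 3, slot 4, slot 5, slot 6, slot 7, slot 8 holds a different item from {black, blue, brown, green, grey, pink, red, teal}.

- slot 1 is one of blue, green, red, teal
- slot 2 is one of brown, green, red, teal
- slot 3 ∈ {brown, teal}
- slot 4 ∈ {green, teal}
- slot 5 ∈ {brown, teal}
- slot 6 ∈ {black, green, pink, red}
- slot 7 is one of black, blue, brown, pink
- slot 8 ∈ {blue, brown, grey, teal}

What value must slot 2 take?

red

Among the 8 variables, grey fits only slot 8 (and all 8 values in {black, blue, brown, green, grey, pink, red, teal} must be used), so slot 8 = grey.
slot 3 and slot 5 share exactly the 2 values {brown, teal}; by pigeonhole those values go to them, so strike brown, teal from slot 1, slot 2, slot 4, slot 7.
slot 4 must be green (only option left). Eliminate green elsewhere: slot 1, slot 2, slot 6.
So slot 2 = red.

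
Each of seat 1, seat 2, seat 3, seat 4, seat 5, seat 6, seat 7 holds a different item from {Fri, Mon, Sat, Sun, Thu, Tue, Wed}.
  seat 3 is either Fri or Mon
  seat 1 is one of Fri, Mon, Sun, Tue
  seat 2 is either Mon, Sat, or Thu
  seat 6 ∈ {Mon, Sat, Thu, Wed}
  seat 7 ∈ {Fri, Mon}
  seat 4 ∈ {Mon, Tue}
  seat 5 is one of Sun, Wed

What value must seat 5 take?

The 2 variables seat 3 and seat 7 are confined to {Fri, Mon}, which locks those values in; drop them from seat 1, seat 2, seat 4, seat 6.
seat 4 has just one choice, so seat 4 = Tue. Remove Tue from seat 1.
seat 1 must be Sun (only option left). Eliminate Sun elsewhere: seat 5.
So seat 5 = Wed.

Wed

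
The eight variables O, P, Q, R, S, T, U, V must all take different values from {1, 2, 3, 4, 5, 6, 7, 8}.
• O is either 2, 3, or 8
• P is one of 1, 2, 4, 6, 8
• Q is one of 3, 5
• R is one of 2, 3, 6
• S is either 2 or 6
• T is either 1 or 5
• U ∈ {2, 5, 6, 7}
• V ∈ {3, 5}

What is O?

Among the 8 variables, 4 fits only P (and all 8 values in {1, 2, 3, 4, 5, 6, 7, 8} must be used), so P = 4.
The 7 still-open variables together cover exactly {1, 2, 3, 5, 6, 7, 8} — 7 values for 7 variables — and 1 appears only in T's list, so T = 1.
The 6 still-open variables together cover exactly {2, 3, 5, 6, 7, 8} — 6 values for 6 variables — and 7 appears only in U's list, so U = 7.
The 5 still-open variables draw from only 5 values {2, 3, 5, 6, 8}, so each is used; only O can be 8, hence O = 8.

8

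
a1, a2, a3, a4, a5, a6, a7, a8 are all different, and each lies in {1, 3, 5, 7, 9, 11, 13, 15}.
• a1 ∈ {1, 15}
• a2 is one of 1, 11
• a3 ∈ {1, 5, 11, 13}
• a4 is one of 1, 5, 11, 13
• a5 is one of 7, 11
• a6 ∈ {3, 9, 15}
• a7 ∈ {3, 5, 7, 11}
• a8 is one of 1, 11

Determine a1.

15

Among the 8 variables, 9 fits only a6 (and all 8 values in {1, 3, 5, 7, 9, 11, 13, 15} must be used), so a6 = 9.
The 7 still-open variables together cover exactly {1, 3, 5, 7, 11, 13, 15} — 7 values for 7 variables — and 3 appears only in a7's list, so a7 = 3.
The 6 still-open variables draw from only 6 values {1, 5, 7, 11, 13, 15}, so each is used; only a5 can be 7, hence a5 = 7.
Among the 5 still-open variables, 15 fits only a1 (and all 5 values in {1, 5, 11, 13, 15} must be used), so a1 = 15.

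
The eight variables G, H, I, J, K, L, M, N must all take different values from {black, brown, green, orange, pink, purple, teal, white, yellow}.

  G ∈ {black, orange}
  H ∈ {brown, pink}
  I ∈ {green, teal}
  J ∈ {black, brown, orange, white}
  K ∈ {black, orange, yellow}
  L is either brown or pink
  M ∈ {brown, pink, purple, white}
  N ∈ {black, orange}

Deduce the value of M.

purple

The 2 variables G and N are confined to {black, orange}, which locks those values in; drop them from J, K.
K's domain is down to {yellow}, so K = yellow.
H and L between them cover only {brown, pink} — a naked pair. Remove those values from J, M.
J has just one choice, so J = white. Remove white from M.
So M = purple.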